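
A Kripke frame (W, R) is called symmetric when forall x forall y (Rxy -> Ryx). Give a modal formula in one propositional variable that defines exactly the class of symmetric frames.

q → □◇q

This is symmetry; the standard corresponding axiom is B: q → □◇q.
Suppose q→□◇q is valid. Take Rxy and set V(q)={x}. Then q at x, so □◇q at x, so ◇q at y, so some z with Ryz has q; z=x, i.e. Ryx.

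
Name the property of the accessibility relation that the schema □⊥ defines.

emptiness of R

□⊥ is valid iff no world has any successor (otherwise □⊥ fails at any world with one).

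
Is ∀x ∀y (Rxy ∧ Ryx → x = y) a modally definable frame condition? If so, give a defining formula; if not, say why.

If a class were modally definable it would be closed under surjective bounded morphisms (Goldblatt–Thomason).
The 8-cycle (worlds a,b,c,d,e,f,g,h with a→b→c→d→e→f→g→h→a) is antisymmetric. Sending even-indexed worlds to • and odd-indexed worlds to ∘ is a surjective bounded morphism onto the two-world frame with •↔∘, which is not antisymmetric.
Hence antisymmetry is not modally definable.

No — not modally definable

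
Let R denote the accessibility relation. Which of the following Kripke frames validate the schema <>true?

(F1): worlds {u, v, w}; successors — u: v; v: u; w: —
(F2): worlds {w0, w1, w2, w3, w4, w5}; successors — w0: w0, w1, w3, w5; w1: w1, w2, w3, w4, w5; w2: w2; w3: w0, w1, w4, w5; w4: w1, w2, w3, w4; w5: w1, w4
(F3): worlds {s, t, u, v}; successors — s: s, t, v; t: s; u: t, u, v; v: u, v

Frame correspondent (Sahlqvist): forall x exists y Rxy — i.e. seriality.
(F1): fails — world w has no successor.
(F2): condition met.
(F3): condition met.
Valid on: (F2), (F3).

(F2), (F3)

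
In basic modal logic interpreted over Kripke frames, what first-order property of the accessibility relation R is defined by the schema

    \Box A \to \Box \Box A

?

transitivity

This schema is the 4 axiom.
Its frame correspondent is transitivity — \forall x \forall y \forall z (Rxy \wedge Ryz \to Rxz).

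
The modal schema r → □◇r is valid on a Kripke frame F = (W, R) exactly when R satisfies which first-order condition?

symmetry

Suppose r→□◇r is valid. Take Rxy and set V(r)={x}. Then r at x, so □◇r at x, so ◇r at y, so some z with Ryz has r; z=x, i.e. Ryx.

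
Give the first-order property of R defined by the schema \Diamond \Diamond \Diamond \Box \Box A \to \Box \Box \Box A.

\forall x \forall y \forall z ((x R^3 y \wedge x R^3 z) \to \exists w (y R^2 w \wedge z = w))

This is a Sahlqvist (Geach-type) schema ◇^3□^2A → □^3◇^0A.
Minimal-valuation argument: fix x; take any y with xR^3y and any z with xR^3z. Set V(A) to the set of worlds R-reachable from y in exactly 2 steps. Then □^2A holds at y, so the antecedent holds at x; validity forces ◇^0A at z, giving a w with zR^0w and yR^2w.
First-order correspondent: \forall x \forall y \forall z ((x R^3 y \wedge x R^3 z) \to \exists w (y R^2 w \wedge z = w)).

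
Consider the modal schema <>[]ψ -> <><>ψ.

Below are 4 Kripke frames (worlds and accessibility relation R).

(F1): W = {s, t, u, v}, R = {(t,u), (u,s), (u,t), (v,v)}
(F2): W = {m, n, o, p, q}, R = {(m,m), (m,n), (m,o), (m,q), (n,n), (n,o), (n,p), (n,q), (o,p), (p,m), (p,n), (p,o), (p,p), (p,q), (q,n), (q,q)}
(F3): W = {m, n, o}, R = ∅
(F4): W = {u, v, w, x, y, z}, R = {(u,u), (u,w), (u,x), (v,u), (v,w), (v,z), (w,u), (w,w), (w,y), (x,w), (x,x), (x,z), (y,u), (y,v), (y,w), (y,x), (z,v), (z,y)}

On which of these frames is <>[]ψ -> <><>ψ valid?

(F2), (F3), (F4)

Frame correspondent (Sahlqvist): forall x forall y (xRy -> exists w (yRw & x R^2 w)) — i.e. a generalized confluence (Geach) condition.
(F1): fails — uRs but no w with sRw and uR²w.
(F2): condition met.
(F3): condition met.
(F4): condition met.
Valid on: (F2), (F3), (F4).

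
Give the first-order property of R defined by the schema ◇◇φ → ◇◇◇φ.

This is a Sahlqvist (Geach-type) schema ◇^2□^0φ → □^0◇^3φ.
Minimal-valuation argument: fix x; take any y with xR^2y and any z with xR^0z. Set V(φ) to the set of worlds R-reachable from y in exactly 0 steps. Then □^0φ holds at y, so the antecedent holds at x; validity forces ◇^3φ at z, giving a w with zR^3w and yR^0w.
First-order correspondent: ∀x ∀y (xR²y → ∃w (y = w ∧ xR³w)).

∀x ∀y (xR²y → ∃w (y = w ∧ xR³w))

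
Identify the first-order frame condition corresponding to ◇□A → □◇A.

Suppose ◇□A→□◇A is valid. Take Rxy, Rxz and set V(A)={w : Ryw}. Then □A at y so ◇□A at x, so □◇A at x, so ◇A at z, giving w with Rzw and Ryw.
Conversely, on a frame with convergence the schema holds at every world under every valuation.
Frame condition: ∀x ∀y ∀z (Rxy ∧ Rxz → ∃w (Ryw ∧ Rzw)).

convergence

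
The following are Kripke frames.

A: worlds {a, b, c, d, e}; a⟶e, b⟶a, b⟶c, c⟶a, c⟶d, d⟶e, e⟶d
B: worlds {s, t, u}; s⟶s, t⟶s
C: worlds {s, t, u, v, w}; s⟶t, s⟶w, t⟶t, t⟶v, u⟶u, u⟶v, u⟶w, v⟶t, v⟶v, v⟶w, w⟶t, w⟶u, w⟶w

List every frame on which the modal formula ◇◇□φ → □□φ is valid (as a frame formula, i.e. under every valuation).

Frame correspondent (Sahlqvist): ∀x ∀y ∀z ((xR²y ∧ xR²z) → ∃w (yRw ∧ z = w)) — i.e. a generalized confluence (Geach) condition.
A: fails — aR²d, aR²d but no w with dRw and d=w.
B: holds.
C: fails — sR²t, sR²u but no w* with tRw* and u=w*.

B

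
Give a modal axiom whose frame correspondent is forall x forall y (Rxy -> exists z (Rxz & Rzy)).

□□ψ → □ψ

This is density; the standard corresponding axiom is C4: □□ψ → □ψ.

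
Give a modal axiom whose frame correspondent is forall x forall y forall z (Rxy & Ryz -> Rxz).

The condition is transitivity. The 4 schema □p → □□p defines it.
Suppose □p→□□p is valid. Take Rxy, Ryz and set V(p)={w : Rxw}. Then □p at x, so □□p at x, so □p at y, so p at z, i.e. Rxz.

□p → □□p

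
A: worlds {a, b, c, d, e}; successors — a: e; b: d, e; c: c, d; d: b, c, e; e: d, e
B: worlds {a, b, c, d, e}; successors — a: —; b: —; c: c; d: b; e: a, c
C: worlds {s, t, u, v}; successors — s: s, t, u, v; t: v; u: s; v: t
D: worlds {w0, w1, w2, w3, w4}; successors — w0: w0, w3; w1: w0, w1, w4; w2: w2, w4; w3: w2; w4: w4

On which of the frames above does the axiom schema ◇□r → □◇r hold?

Frame correspondent (Sahlqvist): ∀x ∀y ∀z (Rxy ∧ Rxz → ∃w (Ryw ∧ Rzw)) — i.e. convergence.
A: condition met.
B: fails — Rdb and Rdb but b and b have no common successor.
C: fails — Rsv and Rsu but v and u have no common successor.
D: fails — Rw0w0 and Rw0w3 but w0 and w3 have no common successor.

A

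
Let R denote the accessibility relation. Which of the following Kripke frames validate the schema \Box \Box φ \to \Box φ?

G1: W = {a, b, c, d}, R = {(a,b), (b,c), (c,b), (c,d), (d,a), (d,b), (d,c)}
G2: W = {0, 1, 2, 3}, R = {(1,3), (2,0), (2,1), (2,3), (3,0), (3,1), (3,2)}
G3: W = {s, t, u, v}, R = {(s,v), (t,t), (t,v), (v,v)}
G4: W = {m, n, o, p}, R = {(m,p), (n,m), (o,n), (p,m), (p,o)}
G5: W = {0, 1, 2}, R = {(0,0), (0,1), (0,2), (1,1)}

Frame correspondent (Sahlqvist): \forall x \forall y (Rxy \to \exists z (Rxz \wedge Rzy)) — i.e. density.
G1: fails — Rbc but no z with Rbz and Rzc.
G2: fails — R32 but no z with R3z and Rz2.
G3: condition met.
G4: fails — Ron but no z with Roz and Rzn.
G5: condition met.

G3, G5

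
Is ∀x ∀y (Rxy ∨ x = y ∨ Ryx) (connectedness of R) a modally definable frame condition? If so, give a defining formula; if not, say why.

Modal frame validity is preserved under disjoint unions.
Take 2 disjoint single-world reflexive frames: each is trivially connected, but their disjoint union has 2 worlds with no edge between distinct components, so it is not connected.
Hence connectedness of R is not modally definable.

Not definable by any modal formula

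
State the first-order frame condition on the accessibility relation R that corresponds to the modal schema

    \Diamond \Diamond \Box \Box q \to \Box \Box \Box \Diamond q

This is a Sahlqvist (Geach-type) schema ◇^2□^2q → □^3◇^1q.
Minimal-valuation argument: fix x; take any y with xR^2y and any z with xR^3z. Set V(q) to the set of worlds R-reachable from y in exactly 2 steps. Then □^2q holds at y, so the antecedent holds at x; validity forces ◇^1q at z, giving a w with zR^1w and yR^2w.
First-order correspondent: \forall x \forall y \forall z ((x R^2 y \wedge x R^3 z) \to \exists w (y R^2 w \wedge zRw)).

\forall x \forall y \forall z ((x R^2 y \wedge x R^3 z) \to \exists w (y R^2 w \wedge zRw))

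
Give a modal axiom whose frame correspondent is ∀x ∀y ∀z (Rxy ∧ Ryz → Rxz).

□ψ → □□ψ

A defining formula is □ψ → □□ψ (the 4 axiom).
Suppose □ψ→□□ψ is valid. Take Rxy, Ryz and set V(ψ)={w : Rxw}. Then □ψ at x, so □□ψ at x, so □ψ at y, so ψ at z, i.e. Rxz.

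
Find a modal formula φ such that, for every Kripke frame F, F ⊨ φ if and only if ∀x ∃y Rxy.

□q → ◇q

This is seriality; the standard corresponding axiom is D: □q → ◇q.
Suppose □q→◇q is valid. At any x set V(q)=W. Then □q at x, so ◇q at x, so x has a successor.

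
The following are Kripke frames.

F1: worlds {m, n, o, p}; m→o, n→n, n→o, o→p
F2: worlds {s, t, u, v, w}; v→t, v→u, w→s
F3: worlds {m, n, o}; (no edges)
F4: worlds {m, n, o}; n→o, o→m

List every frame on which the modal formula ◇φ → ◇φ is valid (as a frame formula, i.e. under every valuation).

This is the axiom for a generalized confluence (Geach) condition; its first-order frame correspondent is ∀x ∀y (xRy → ∃w (y = w ∧ xRw)).
F1: condition met.
F2: condition met.
F3: condition met.
F4: condition met.
Valid on: F1, F2, F3, F4.

F1, F2, F3, F4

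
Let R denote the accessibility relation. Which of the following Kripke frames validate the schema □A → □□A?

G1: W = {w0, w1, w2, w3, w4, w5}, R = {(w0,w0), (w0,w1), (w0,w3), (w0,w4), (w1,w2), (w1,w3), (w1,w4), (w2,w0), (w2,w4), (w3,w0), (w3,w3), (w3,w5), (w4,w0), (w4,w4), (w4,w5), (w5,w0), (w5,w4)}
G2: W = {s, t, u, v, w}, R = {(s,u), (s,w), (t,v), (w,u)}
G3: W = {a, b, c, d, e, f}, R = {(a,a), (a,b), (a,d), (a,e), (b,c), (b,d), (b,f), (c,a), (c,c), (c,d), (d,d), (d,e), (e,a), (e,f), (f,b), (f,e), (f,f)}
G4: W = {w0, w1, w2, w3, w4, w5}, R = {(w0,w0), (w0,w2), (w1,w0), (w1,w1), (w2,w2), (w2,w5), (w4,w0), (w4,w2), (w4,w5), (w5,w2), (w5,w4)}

The schema corresponds to transitivity: ∀x ∀y ∀z (Rxy ∧ Ryz → Rxz).
G1: fails — Rw1w2 and Rw2w0 but not Rw1w0.
G2: satisfies the condition.
G3: fails — Rbc and Rca but not Rba.
G4: fails — Rw1w0 and Rw0w2 but not Rw1w2.
Valid on: G2.

G2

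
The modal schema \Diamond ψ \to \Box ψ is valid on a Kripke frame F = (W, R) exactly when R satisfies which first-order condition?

Suppose ◇ψ→□ψ is valid. Take Rxy, Rxz and set V(ψ)={y}. Then ◇ψ at x, so □ψ at x, so ψ at z, i.e. z=y.
Conversely, any frame satisfying \forall x \forall y \forall z (Rxy \wedge Rxz \to y = z) validates the schema.
So the correspondent is partial functionality.

partial functionality: \forall x \forall y \forall z (Rxy \wedge Rxz \to y = z)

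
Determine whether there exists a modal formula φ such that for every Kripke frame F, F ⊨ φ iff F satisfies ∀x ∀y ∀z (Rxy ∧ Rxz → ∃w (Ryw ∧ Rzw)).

The condition is convergence. A defining modal formula is ◇□p → □◇p.
Suppose ◇□p→□◇p is valid. Take Rxy, Rxz and set V(p)={w : Ryw}. Then □p at y so ◇□p at x, so □◇p at x, so ◇p at z, giving w with Rzw and Ryw.

Yes, by ◇□p → □◇p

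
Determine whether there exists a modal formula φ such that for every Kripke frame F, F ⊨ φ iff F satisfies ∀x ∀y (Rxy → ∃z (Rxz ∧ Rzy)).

Yes — defined by □□p → □p

Yes: it is density, defined by the C4 schema □□p → □p.
Suppose □□p→□p is valid. Take Rxy and set V(p)={w : xR²w}. Then □□p at x, so □p at x, so p at y, i.e. ∃z(Rxz∧Rzy).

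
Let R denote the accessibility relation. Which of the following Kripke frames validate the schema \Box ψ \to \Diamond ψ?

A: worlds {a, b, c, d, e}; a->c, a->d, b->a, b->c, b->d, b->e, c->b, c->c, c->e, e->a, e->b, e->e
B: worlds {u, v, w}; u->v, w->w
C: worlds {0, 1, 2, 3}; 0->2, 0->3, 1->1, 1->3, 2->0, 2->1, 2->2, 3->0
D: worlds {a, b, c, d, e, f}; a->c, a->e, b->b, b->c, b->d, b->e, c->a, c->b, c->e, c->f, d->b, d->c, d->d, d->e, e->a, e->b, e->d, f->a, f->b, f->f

C, D

The schema corresponds to seriality: \forall x \exists y Rxy.
A: fails — world d has no successor.
B: fails — world v has no successor.
C: condition met.
D: condition met.
Valid on: C, D.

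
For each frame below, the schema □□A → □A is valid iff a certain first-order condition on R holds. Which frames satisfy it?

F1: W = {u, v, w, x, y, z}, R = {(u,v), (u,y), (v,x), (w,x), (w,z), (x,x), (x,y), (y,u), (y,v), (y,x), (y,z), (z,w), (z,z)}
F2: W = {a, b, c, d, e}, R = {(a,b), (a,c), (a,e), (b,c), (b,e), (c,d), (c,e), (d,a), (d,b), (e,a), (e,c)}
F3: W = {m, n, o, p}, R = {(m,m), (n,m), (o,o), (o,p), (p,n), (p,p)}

Frame correspondent (Sahlqvist): ∀x ∀y (Rxy → ∃z (Rxz ∧ Rzy)) — i.e. density.
F1: fails — Ruy but no t with Rut and Rty.
F2: fails — Rcd but no z with Rcz and Rzd.
F3: satisfies the condition.
Valid on: F3.

F3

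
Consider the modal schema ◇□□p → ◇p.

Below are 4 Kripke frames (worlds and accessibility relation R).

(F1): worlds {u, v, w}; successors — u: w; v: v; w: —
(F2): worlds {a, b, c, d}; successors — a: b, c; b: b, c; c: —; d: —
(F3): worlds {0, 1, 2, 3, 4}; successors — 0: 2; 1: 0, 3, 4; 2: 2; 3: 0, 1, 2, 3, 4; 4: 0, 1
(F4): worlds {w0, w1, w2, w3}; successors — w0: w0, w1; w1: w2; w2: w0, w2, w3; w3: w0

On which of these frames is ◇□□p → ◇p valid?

(F4)

The schema corresponds to a generalized confluence (Geach) condition: ∀x ∀y (xRy → ∃w (yR²w ∧ xRw)).
(F1): fails — uRw but no t with wR²t and uRt.
(F2): fails — aRc but no w with cR²w and aRw.
(F3): fails — 1R0 but no w with 0R²w and 1Rw.
(F4): condition met.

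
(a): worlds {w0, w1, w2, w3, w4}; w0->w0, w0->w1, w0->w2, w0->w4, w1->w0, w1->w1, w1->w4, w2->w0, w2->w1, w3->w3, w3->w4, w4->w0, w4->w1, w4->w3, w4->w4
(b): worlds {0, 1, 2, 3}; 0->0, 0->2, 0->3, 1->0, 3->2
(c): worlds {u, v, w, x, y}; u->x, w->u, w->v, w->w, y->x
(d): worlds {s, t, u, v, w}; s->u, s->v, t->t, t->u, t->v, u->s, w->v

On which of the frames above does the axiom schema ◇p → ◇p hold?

This is the axiom for a generalized confluence (Geach) condition; its first-order frame correspondent is ∀x ∀y (xRy → ∃w (y = w ∧ xRw)).
(a): ✓.
(b): ✓.
(c): ✓.
(d): ✓.

(a), (b), (c), (d)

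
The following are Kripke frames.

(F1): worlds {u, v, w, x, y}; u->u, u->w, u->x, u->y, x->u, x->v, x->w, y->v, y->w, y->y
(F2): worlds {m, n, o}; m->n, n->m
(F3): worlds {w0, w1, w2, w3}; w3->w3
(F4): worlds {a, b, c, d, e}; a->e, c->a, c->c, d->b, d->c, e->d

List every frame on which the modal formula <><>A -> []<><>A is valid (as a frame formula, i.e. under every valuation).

This is the axiom for a generalized confluence (Geach) condition; its first-order frame correspondent is forall x forall y forall z ((x R^2 y & xRz) -> exists w (y = w & z R^2 w)).
(F1): fails — uR²u, uRw but no t with u=t and wR²t.
(F2): fails — mR²m, mRn but no w with m=w and nR²w.
(F3): holds.
(F4): fails — aR²d, aRe but no w with d=w and eR²w.
Valid on: (F3).

(F3)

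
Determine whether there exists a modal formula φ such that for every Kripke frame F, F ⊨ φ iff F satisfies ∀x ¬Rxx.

No

If a class were modally definable it would be closed under surjective bounded morphisms (Goldblatt–Thomason).
The 3-cycle (worlds s,t,u with s→t→u→s) is irreflexive, and the map sending every world to a single reflexive point • is a surjective bounded morphism (forth: every edge maps to (•,•); back: every world has a successor). So any modal formula valid on the 3-cycle is also valid on the reflexive point, which is not irreflexive.
So no modal formula (or set of formulas) defines exactly the irreflexive frames.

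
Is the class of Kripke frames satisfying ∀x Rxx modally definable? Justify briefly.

Yes — defined by □p → p

The condition is reflexivity. A defining modal formula is □p → p.
Suppose □p→p is valid. At any x set V(p)={w : Rxw}. Then □p holds at x, so p holds at x, i.e. Rxx.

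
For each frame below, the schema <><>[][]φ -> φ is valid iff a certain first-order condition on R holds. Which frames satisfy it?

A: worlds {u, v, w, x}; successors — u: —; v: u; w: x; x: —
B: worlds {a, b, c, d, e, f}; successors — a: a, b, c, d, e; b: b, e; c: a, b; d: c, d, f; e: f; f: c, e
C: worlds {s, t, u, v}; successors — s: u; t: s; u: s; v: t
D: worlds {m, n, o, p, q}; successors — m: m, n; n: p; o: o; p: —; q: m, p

A

This is the axiom for a generalized confluence (Geach) condition; its first-order frame correspondent is forall x forall y (x R^2 y -> exists w (y R^2 w & x = w)).
A: ✓.
B: fails — aR²b but no w with bR²w and a=w.
C: fails — tR²u but no w with uR²w and t=w.
D: fails — mR²n but no w with nR²w and m=w.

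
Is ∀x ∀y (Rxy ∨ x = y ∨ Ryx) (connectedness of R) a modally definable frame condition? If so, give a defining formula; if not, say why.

If a class were modally definable it would be closed under disjoint unions (Goldblatt–Thomason).
Take 2 disjoint single-world reflexive frames: each is trivially connected, but their disjoint union has 2 worlds with no edge between distinct components, so it is not connected.
So no modal formula (or set of formulas) defines exactly the connected frames.

No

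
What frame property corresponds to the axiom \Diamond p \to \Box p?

Suppose ◇p→□p is valid. Take Rxy, Rxz and set V(p)={y}. Then ◇p at x, so □p at x, so p at z, i.e. z=y.

partial functionality: \forall x \forall y \forall z (Rxy \wedge Rxz \to y = z)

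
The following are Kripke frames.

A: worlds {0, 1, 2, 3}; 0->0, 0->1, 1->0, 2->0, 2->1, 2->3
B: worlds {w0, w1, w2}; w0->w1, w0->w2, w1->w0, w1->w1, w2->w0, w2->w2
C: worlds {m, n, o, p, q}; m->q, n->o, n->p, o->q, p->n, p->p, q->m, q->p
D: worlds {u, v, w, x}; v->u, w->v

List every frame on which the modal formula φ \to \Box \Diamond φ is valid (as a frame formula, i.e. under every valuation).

B

This is the axiom for symmetry; its first-order frame correspondent is \forall x \forall y (Rxy \to Ryx).
A: fails — R23 but not R32.
B: ✓.
C: fails — Rno but not Ron.
D: fails — Rvu but not Ruv.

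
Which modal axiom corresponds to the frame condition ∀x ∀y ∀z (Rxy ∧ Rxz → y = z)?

◇q → □q

A defining formula is ◇q → □q (the CD axiom).
Suppose ◇q→□q is valid. Take Rxy, Rxz and set V(q)={y}. Then ◇q at x, so □q at x, so q at z, i.e. z=y.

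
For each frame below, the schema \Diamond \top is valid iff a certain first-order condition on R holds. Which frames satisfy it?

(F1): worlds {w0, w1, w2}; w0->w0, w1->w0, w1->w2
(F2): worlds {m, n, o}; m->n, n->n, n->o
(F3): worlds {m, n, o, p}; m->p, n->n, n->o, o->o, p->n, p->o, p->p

(F3)

Frame correspondent (Sahlqvist): \forall x \exists y Rxy — i.e. seriality.
(F1): fails — world w2 has no successor.
(F2): fails — world o has no successor.
(F3): ✓.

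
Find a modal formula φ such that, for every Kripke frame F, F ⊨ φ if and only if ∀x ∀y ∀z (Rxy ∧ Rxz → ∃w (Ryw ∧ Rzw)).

◇□s → □◇s

The condition is convergence. The .2 schema ◇□s → □◇s defines it.
Suppose ◇□s→□◇s is valid. Take Rxy, Rxz and set V(s)={w : Ryw}. Then □s at y so ◇□s at x, so □◇s at x, so ◇s at z, giving w with Rzw and Ryw.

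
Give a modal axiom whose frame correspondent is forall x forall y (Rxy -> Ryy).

□(□q → q)

A defining formula is □(□q → q) (the T□ axiom).
Suppose □(□q→q) is valid. Take Rxy and set V(q)={w : Ryw}. Then at y, □q holds; since □(□q→q) at x, □q→q at y, so q at y, i.e. Ryy.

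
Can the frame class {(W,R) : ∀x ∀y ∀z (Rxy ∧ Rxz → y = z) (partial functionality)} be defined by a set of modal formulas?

Yes, by ◇p → □p

Yes: it is partial functionality, defined by the CD schema ◇p → □p.
Suppose ◇p→□p is valid. Take Rxy, Rxz and set V(p)={y}. Then ◇p at x, so □p at x, so p at z, i.e. z=y.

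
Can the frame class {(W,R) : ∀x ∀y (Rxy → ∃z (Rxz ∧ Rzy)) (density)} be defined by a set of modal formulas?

Yes — defined by □□q → □q

The condition is density. A defining modal formula is □□q → □q.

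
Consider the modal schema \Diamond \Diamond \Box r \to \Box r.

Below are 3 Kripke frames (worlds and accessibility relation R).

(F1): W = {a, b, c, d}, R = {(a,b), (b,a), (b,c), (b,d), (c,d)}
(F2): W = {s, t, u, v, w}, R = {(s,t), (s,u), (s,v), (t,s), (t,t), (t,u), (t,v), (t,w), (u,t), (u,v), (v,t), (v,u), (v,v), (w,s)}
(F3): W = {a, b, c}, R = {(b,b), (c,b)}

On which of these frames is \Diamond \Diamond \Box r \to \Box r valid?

(F3)

Frame correspondent (Sahlqvist): \forall x \forall y \forall z ((x R^2 y \wedge xRz) \to \exists w (yRw \wedge z = w)) — i.e. a generalized confluence (Geach) condition.
(F1): fails — aR²c, aRb but no w with cRw and b=w.
(F2): fails — sR²u, sRu but no w* with uRw* and u=w*.
(F3): satisfies the condition.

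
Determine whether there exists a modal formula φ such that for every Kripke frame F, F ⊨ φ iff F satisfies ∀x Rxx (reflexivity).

The condition is reflexivity. A defining modal formula is □q → q.
Suppose □q→q is valid. At any x set V(q)={w : Rxw}. Then □q holds at x, so q holds at x, i.e. Rxx.

Yes, by □q → q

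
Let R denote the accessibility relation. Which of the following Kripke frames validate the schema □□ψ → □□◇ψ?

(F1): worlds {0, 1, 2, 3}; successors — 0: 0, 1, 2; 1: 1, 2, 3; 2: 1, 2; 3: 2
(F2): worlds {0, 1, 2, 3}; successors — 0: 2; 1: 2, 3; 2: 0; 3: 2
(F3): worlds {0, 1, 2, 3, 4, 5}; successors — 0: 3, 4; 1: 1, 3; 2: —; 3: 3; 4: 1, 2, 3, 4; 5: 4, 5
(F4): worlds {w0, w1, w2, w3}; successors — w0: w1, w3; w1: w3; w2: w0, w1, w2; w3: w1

(F1)

Frame correspondent (Sahlqvist): ∀x ∀z (xR²z → ∃w (xR²w ∧ zRw)) — i.e. a generalized confluence (Geach) condition.
(F1): satisfies the condition.
(F2): fails — 0R²0 but no w with 0R²w and 0Rw.
(F3): fails — 0R²2 but no w with 0R²w and 2Rw.
(F4): fails — w1R²w1 but no w with w1R²w and w1Rw.
Valid on: (F1).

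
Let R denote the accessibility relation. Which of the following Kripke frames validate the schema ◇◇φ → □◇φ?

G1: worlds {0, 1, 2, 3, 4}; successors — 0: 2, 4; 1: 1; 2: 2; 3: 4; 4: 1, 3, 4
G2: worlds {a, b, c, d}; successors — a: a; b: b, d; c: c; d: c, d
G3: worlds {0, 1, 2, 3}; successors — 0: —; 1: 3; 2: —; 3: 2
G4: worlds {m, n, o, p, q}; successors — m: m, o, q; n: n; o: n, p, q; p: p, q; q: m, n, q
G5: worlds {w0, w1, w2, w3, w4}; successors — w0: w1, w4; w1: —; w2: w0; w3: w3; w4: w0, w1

Frame correspondent (Sahlqvist): ∀x ∀y ∀z ((xR²y ∧ xRz) → ∃w (y = w ∧ zRw)) — i.e. a generalized confluence (Geach) condition.
G1: fails — 0R²1, 0R2 but no w with 1=w and 2Rw.
G2: fails — bR²b, bRd but no w with b=w and dRw.
G3: ✓.
G4: fails — mR²m, mRo but no w with m=w and oRw.
G5: fails — w0R²w0, w0Rw1 but no w with w0=w and w1Rw.
Valid on: G3.

G3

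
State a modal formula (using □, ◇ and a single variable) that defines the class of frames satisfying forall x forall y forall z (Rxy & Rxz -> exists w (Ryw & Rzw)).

The condition is convergence. The .2 schema ◇□s → □◇s defines it.

◇□s → □◇s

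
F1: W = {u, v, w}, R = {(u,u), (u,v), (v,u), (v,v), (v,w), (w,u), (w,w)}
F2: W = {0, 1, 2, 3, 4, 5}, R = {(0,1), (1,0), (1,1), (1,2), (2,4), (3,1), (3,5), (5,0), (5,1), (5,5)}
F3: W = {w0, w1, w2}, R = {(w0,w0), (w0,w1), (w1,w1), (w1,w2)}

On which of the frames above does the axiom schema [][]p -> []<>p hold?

F1

The schema corresponds to a generalized confluence (Geach) condition: forall x forall z (xRz -> exists w (x R^2 w & zRw)).
F1: ✓.
F2: fails — 2R4 but no w with 2R²w and 4Rw.
F3: fails — w1Rw2 but no w with w1R²w and w2Rw.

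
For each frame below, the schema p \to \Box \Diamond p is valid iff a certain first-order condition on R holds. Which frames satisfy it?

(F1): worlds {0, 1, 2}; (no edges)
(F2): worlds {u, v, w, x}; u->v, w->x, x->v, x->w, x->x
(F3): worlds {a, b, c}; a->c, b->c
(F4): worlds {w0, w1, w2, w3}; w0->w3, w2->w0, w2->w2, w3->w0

(F1)

The schema corresponds to symmetry: \forall x \forall y (Rxy \to Ryx).
(F1): ✓.
(F2): fails — Ruv but not Rvu.
(F3): fails — Rac but not Rca.
(F4): fails — Rw2w0 but not Rw0w2.
Valid on: (F1).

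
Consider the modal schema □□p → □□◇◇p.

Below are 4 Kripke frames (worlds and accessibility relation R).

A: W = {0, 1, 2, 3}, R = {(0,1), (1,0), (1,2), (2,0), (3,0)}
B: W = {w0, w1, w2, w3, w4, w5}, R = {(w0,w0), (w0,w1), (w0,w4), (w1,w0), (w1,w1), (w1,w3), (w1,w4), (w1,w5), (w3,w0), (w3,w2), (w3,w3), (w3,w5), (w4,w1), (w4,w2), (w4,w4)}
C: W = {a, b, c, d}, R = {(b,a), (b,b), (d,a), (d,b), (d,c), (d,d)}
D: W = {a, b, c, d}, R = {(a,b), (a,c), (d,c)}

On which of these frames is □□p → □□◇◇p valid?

D

This is the axiom for a generalized confluence (Geach) condition; its first-order frame correspondent is ∀x ∀z (xR²z → ∃w (xR²w ∧ zR²w)).
A: fails — 0R²2 but no w with 0R²w and 2R²w.
B: fails — w0R²w2 but no w with w0R²w and w2R²w.
C: fails — bR²a but no w with bR²w and aR²w.
D: satisfies the condition.
Valid on: D.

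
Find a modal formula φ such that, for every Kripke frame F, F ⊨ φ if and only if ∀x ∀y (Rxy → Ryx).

ψ → □◇ψ

A defining formula is ψ → □◇ψ (the B axiom).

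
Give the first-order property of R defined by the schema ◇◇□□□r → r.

This is a Sahlqvist (Geach-type) schema ◇^2□^3r → □^0◇^0r.
Minimal-valuation argument: fix x; take any y with xR^2y and any z with xR^0z. Set V(r) to the set of worlds R-reachable from y in exactly 3 steps. Then □^3r holds at y, so the antecedent holds at x; validity forces ◇^0r at z, giving a w with zR^0w and yR^3w.
First-order correspondent: ∀x ∀y (xR²y → ∃w (yR³w ∧ x = w)).

∀x ∀y (xR²y → ∃w (yR³w ∧ x = w))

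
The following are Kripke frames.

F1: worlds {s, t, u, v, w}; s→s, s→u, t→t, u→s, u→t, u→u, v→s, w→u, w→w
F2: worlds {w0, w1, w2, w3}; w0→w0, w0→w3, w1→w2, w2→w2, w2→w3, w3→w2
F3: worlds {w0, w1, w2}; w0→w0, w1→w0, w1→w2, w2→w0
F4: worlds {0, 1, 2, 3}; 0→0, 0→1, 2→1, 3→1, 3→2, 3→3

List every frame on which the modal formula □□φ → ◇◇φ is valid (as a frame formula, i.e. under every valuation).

The schema corresponds to a generalized confluence (Geach) condition: ∀x ∃w (xR²w ∧ xR²w).
F1: ✓.
F2: ✓.
F3: ✓.
F4: fails — at 1 but no w with 1R²w and 1R²w.

F1, F2, F3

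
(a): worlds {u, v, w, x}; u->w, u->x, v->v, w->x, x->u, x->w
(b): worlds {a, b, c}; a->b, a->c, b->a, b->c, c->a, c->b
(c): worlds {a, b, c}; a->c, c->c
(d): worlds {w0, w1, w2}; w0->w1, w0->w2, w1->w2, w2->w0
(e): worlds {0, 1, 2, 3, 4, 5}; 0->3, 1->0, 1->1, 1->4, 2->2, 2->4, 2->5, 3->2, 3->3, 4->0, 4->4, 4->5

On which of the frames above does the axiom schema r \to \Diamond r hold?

The schema corresponds to reflexivity: \forall x Rxx.
(a): fails — world u does not see itself.
(b): fails — world a does not see itself.
(c): fails — world a does not see itself.
(d): fails — world w0 does not see itself.
(e): fails — world 0 does not see itself.
Valid on no frame.

none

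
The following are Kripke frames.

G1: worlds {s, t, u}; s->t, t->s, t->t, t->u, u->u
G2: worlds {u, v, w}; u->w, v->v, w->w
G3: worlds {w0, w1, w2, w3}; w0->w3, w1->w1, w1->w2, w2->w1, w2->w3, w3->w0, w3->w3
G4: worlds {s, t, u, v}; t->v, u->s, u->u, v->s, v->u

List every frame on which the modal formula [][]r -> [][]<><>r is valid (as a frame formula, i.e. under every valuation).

Frame correspondent (Sahlqvist): forall x forall z (x R^2 z -> exists w (x R^2 w & z R^2 w)) — i.e. a generalized confluence (Geach) condition.
G1: satisfies the condition.
G2: satisfies the condition.
G3: satisfies the condition.
G4: fails — tR²s but no w with tR²w and sR²w.
Valid on: G1, G2, G3.

G1, G2, G3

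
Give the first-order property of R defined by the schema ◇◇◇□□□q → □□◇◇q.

This is a Sahlqvist (Geach-type) schema ◇^3□^3q → □^2◇^2q.
First-order correspondent: ∀x ∀y ∀z ((xR³y ∧ xR²z) → ∃w (yR³w ∧ zR²w)).

∀x ∀y ∀z ((xR³y ∧ xR²z) → ∃w (yR³w ∧ zR²w))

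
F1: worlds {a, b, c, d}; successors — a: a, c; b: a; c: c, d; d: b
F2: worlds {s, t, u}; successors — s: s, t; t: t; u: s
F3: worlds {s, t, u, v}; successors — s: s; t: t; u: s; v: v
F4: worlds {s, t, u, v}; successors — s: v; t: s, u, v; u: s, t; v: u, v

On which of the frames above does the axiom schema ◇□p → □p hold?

F3

The schema corresponds to the Euclidean property: ∀x ∀y ∀z (Rxy ∧ Rxz → Ryz).
F1: fails — Rac and Raa but not Rca.
F2: fails — Rst and Rss but not Rts.
F3: condition met.
F4: fails — Rtv and Rts but not Rvs.
Valid on: F3.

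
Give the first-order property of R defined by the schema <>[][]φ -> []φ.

forall x forall y forall z ((xRy & xRz) -> exists w (y R^2 w & z = w))

This is a Sahlqvist (Geach-type) schema ◇^1□^2φ → □^1◇^0φ.
First-order correspondent: forall x forall y forall z ((xRy & xRz) -> exists w (y R^2 w & z = w)).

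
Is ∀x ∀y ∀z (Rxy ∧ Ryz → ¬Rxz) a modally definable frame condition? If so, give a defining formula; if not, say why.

No

If a class were modally definable it would be closed under surjective bounded morphisms (Goldblatt–Thomason).
The 3-cycle (worlds a,b,c with a→b→c→a) is intransitive. Mapping every world to a single reflexive point • is a surjective bounded morphism; the reflexive point is not intransitive (R••∧R•• but R••).
So the class is not modally definable.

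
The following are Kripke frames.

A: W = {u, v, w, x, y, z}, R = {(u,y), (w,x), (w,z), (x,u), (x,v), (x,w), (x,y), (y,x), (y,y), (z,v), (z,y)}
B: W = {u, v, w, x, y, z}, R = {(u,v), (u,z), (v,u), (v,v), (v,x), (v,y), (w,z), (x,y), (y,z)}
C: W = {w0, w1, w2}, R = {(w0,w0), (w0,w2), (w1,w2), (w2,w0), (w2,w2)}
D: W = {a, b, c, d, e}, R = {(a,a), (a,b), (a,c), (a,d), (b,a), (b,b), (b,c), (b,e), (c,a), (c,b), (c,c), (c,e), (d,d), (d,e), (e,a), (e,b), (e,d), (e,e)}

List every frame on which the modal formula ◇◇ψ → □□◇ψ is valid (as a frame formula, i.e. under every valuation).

C

This is the axiom for a generalized confluence (Geach) condition; its first-order frame correspondent is ∀x ∀y ∀z ((xR²y ∧ xR²z) → ∃w (y = w ∧ zRw)).
A: fails — uR²x, uR²x but no t with x=t and xRt.
B: fails — uR²u, uR²u but no t with u=t and uRt.
C: holds.
D: fails — aR²a, aR²d but no w with a=w and dRw.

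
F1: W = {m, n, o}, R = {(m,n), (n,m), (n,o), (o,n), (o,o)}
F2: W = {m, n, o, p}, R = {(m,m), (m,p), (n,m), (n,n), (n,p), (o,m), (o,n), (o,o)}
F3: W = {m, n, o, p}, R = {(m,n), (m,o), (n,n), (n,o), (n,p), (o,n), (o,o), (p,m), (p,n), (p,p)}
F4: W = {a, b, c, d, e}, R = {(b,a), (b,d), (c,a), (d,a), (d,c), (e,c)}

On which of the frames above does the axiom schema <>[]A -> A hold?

The schema corresponds to symmetry: forall x forall y (Rxy -> Ryx).
F1: holds.
F2: fails — Rom but not Rmo.
F3: fails — Rpm but not Rmp.
F4: fails — Rdc but not Rcd.

F1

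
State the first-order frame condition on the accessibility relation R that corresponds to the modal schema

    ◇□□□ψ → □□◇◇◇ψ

∀x ∀y ∀z ((xRy ∧ xR²z) → ∃w (yR³w ∧ zR³w))

This is a Sahlqvist (Geach-type) schema ◇^1□^3ψ → □^2◇^3ψ.
Minimal-valuation argument: fix x; take any y with xR^1y and any z with xR^2z. Set V(ψ) to the set of worlds R-reachable from y in exactly 3 steps. Then □^3ψ holds at y, so the antecedent holds at x; validity forces ◇^3ψ at z, giving a w with zR^3w and yR^3w.
First-order correspondent: ∀x ∀y ∀z ((xRy ∧ xR²z) → ∃w (yR³w ∧ zR³w)).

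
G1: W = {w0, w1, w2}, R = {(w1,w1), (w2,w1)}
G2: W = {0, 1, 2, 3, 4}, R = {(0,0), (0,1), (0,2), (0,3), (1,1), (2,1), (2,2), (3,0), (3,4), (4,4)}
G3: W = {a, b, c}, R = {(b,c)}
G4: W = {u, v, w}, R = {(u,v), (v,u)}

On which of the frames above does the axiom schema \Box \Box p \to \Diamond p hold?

This is the axiom for a generalized confluence (Geach) condition; its first-order frame correspondent is \forall x \exists w (x R^2 w \wedge xRw).
G1: fails — at w0 but no w with w0R²w and w0Rw.
G2: ✓.
G3: fails — at a but no w with aR²w and aRw.
G4: fails — at u but no t with uR²t and uRt.

G2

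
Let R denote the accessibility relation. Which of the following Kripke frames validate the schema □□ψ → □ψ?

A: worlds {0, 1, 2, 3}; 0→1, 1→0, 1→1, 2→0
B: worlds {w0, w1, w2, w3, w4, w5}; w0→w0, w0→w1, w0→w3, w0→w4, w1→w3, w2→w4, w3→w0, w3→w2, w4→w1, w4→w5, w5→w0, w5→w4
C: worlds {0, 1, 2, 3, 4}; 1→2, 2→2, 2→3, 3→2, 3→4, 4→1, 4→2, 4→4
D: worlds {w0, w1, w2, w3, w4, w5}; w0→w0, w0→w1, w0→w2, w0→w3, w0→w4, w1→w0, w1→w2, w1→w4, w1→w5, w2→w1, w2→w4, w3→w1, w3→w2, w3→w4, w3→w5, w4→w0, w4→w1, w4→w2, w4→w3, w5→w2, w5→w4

This is the axiom for density; its first-order frame correspondent is ∀x ∀y (Rxy → ∃z (Rxz ∧ Rzy)).
A: fails — R20 but no z with R2z and Rz0.
B: fails — Rw2w4 but no z with Rw2z and Rzw4.
C: ✓.
D: fails — Rw1w5 but no z with Rw1z and Rzw5.

C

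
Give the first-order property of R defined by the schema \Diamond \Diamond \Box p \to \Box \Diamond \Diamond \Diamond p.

This is a Sahlqvist (Geach-type) schema ◇^2□^1p → □^1◇^3p.
Minimal-valuation argument: fix x; take any y with xR^2y and any z with xR^1z. Set V(p) to the set of worlds R-reachable from y in exactly 1 step. Then □^1p holds at y, so the antecedent holds at x; validity forces ◇^3p at z, giving a w with zR^3w and yR^1w.
First-order correspondent: \forall x \forall y \forall z ((x R^2 y \wedge xRz) \to \exists w (yRw \wedge z R^3 w)).

\forall x \forall y \forall z ((x R^2 y \wedge xRz) \to \exists w (yRw \wedge z R^3 w))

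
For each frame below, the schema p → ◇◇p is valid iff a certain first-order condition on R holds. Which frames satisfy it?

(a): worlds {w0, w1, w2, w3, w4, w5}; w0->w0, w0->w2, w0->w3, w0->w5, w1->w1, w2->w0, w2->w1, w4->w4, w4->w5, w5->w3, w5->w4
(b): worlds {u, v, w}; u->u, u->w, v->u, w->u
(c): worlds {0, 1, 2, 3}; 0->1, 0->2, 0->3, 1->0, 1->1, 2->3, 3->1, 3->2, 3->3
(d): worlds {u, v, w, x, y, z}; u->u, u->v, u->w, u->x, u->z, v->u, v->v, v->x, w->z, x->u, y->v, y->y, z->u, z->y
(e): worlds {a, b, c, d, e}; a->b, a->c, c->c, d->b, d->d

The schema corresponds to a generalized confluence (Geach) condition: ∀x ∃w (x = w ∧ xR²w).
(a): fails — at w3 but no w with w3=w and w3R²w.
(b): fails — at v but no t with v=t and vR²t.
(c): satisfies the condition.
(d): fails — at w but no t with w=t and wR²t.
(e): fails — at a but no w with a=w and aR²w.

(c)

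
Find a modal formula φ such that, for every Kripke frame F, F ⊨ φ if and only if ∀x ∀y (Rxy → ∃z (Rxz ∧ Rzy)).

□□r → □r

A defining formula is □□r → □r (the C4 axiom).
Suppose □□r→□r is valid. Take Rxy and set V(r)={w : xR²w}. Then □□r at x, so □r at x, so r at y, i.e. ∃z(Rxz∧Rzy).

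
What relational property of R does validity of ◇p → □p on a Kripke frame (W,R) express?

partial functionality

Suppose ◇p→□p is valid. Take Rxy, Rxz and set V(p)={y}. Then ◇p at x, so □p at x, so p at z, i.e. z=y.
The converse is a direct semantic check.
Frame condition: ∀x ∀y ∀z (Rxy ∧ Rxz → y = z).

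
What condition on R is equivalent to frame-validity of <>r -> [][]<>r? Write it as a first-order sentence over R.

forall x forall y forall z ((xRy & x R^2 z) -> exists w (y = w & zRw))

This is a Sahlqvist (Geach-type) schema ◇^1□^0r → □^2◇^1r.
Minimal-valuation argument: fix x; take any y with xR^1y and any z with xR^2z. Set V(r) to the set of worlds R-reachable from y in exactly 0 steps. Then □^0r holds at y, so the antecedent holds at x; validity forces ◇^1r at z, giving a w with zR^1w and yR^0w.
First-order correspondent: forall x forall y forall z ((xRy & x R^2 z) -> exists w (y = w & zRw)).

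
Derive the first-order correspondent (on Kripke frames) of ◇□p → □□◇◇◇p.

∀x ∀y ∀z ((xRy ∧ xR²z) → ∃w (yRw ∧ zR³w))

This is a Sahlqvist (Geach-type) schema ◇^1□^1p → □^2◇^3p.
Minimal-valuation argument: fix x; take any y with xR^1y and any z with xR^2z. Set V(p) to the set of worlds R-reachable from y in exactly 1 step. Then □^1p holds at y, so the antecedent holds at x; validity forces ◇^3p at z, giving a w with zR^3w and yR^1w.
First-order correspondent: ∀x ∀y ∀z ((xRy ∧ xR²z) → ∃w (yRw ∧ zR³w)).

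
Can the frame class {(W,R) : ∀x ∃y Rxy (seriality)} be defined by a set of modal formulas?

Yes — defined by □q → ◇q

This is a Sahlqvist condition; the D axiom □q → ◇q defines it.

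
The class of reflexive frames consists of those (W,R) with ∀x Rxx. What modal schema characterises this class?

This is reflexivity; the standard corresponding axiom is T: □p → p.
Suppose □p→p is valid. At any x set V(p)={w : Rxw}. Then □p holds at x, so p holds at x, i.e. Rxx.

□p → p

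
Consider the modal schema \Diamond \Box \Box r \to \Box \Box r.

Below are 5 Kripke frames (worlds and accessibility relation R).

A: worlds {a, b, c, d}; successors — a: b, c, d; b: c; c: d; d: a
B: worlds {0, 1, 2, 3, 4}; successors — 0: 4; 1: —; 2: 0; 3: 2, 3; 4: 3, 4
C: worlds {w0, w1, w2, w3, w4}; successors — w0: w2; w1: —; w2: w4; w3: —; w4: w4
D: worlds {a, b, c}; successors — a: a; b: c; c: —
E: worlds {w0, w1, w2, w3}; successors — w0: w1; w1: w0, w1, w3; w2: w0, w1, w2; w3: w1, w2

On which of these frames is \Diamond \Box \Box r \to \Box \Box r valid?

Frame correspondent (Sahlqvist): \forall x \forall y \forall z ((xRy \wedge x R^2 z) \to \exists w (y R^2 w \wedge z = w)) — i.e. a generalized confluence (Geach) condition.
A: fails — aRb, aR²a but no w with bR²w and a=w.
B: fails — 3R2, 3R²0 but no w with 2R²w and 0=w.
C: condition met.
D: condition met.
E: fails — w1Rw0, w1R²w2 but no w with w0R²w and w2=w.
Valid on: C, D.

C, D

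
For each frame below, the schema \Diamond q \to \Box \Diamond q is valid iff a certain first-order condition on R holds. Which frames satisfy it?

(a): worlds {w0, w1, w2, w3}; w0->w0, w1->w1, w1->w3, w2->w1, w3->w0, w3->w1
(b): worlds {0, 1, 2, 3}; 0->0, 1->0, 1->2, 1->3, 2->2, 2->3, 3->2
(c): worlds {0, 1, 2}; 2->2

(c)

Frame correspondent (Sahlqvist): \forall x \forall y \forall z (Rxy \wedge Rxz \to Ryz) — i.e. the Euclidean property.
(a): fails — Rw1w3 and Rw1w3 but not Rw3w3.
(b): fails — R10 and R12 but not R02.
(c): satisfies the condition.
Valid on: (c).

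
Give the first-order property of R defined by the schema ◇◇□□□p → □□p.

This is a Sahlqvist (Geach-type) schema ◇^2□^3p → □^2◇^0p.
Minimal-valuation argument: fix x; take any y with xR^2y and any z with xR^2z. Set V(p) to the set of worlds R-reachable from y in exactly 3 steps. Then □^3p holds at y, so the antecedent holds at x; validity forces ◇^0p at z, giving a w with zR^0w and yR^3w.
First-order correspondent: ∀x ∀y ∀z ((xR²y ∧ xR²z) → ∃w (yR³w ∧ z = w)).

∀x ∀y ∀z ((xR²y ∧ xR²z) → ∃w (yR³w ∧ z = w))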